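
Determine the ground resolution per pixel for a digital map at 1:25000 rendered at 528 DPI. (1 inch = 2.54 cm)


pixel_cm = 2.54 / 528 ≈ 0.004811 cm
ground = pixel_cm * 25000 / 100 = 2.54 * 25000 / (528 * 100) = 63500 / 52800 ≈ 1.2 m

1.2 m


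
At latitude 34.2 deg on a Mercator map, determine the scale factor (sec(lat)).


SF = 1 / cos(34.2) = 1 / 0.827081 = 1.209

1.209


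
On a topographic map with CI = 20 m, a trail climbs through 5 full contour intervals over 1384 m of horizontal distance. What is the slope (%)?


elevation change = 5 * 20 = 100 m
slope = 100 / 1384 * 100 = 7.2%

7.2%


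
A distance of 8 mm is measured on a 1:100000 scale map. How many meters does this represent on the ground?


ground = 8 mm * 100000 / 1000 = 800.0 m

800.0 m


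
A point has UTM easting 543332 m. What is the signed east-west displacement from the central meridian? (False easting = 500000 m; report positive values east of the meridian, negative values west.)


displacement = 543332 - 500000 = 43332 m

43332 m


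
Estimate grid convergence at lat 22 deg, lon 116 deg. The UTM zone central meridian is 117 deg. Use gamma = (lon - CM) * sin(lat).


gamma = (116 - 117) * sin(22) = -1 * 0.374607 = -0.375 degrees

-0.375 degrees


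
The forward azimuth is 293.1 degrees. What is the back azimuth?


back azimuth = (293.1 + 180) mod 360 = 113.1 degrees

113.1 degrees


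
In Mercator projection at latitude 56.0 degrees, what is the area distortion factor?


area_distortion = 1/cos^2(56.0) = 3.198

3.198


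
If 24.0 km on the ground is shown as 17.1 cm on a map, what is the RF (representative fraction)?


ground = 24.0 km = 2400000 cm; RF denominator = ground / map = 2400000 / 17.1 ≈ 140351; RF = 1:140351

1:140351


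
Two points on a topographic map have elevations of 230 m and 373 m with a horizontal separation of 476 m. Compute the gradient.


gradient = (373 - 230) / 476 = 143 / 476 = 0.3004

0.3004


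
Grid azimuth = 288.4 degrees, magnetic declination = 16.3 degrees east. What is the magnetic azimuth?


magnetic azimuth = grid azimuth - declination (east +ve)
mag_az = 288.4 - 16.3 = 272.1 degrees

272.1 degrees


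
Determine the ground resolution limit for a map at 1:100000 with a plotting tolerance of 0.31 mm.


ground = 0.31 mm * 100000 / 1000 = 31.0 m

31.0 m


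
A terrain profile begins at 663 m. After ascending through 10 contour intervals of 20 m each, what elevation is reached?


elevation = 663 + 10 * 20 = 863 m

863 m


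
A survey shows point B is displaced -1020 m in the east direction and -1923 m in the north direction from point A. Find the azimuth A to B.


az = atan2(-1020, -1923) = -152.1 deg
adjusted to 0-360: 207.9 degrees

207.9 degrees


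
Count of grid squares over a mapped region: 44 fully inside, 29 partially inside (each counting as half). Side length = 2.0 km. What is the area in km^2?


effective squares = 44 + 29 * 0.5 = 58.5
area = 58.5 * 4.0 = 234.0 km^2

234.0 km^2


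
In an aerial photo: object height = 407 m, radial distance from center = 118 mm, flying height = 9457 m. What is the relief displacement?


d = h * r / H = 407 * 118 / 9457 = 5.08 mm

5.08 mm


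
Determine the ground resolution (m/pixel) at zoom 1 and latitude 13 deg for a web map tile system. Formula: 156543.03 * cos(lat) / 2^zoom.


res = 156543.03 * cos(13) / 2^1 = 156543.03 * 0.97437006 / 2 = 76265.42 m/pixel

76265.42 m/pixel


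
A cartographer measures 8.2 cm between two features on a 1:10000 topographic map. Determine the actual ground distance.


ground = 8.2 cm * 10000 / 100 = 820.0 m

820.0 m


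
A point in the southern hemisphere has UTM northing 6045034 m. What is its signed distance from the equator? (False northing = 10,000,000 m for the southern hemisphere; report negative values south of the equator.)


For southern: actual = 6045034 - 10000000 = -3954966 m

-3954966 m


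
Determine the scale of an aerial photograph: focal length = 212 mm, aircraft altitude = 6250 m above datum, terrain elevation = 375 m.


scale = f / (H - h) = 212 mm / 5875 m = 212 / 5875000 = 1:27712

1:27712


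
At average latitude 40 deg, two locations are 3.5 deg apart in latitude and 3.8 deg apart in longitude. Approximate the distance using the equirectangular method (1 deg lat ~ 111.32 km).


dlat_km = 3.5 * 111.32 = 389.62
dlon_km = 3.8 * 111.32 * cos(40) ≈ 324.049
dist = sqrt(389.62^2 + 324.049^2) ≈ 506.8 km

506.8 km


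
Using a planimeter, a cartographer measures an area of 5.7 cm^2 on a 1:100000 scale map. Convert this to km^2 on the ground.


ground_area = 5.7 * (100000/100)^2 = 5700000.0 m^2 = 5.7 km^2

5.7 km^2


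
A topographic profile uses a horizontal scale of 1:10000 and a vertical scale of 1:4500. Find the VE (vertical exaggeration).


VE = horizontal_scale / vertical_scale = 10000 / 4500 ≈ 2.2

2.2x


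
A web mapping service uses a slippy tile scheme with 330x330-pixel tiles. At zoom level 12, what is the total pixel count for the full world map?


tiles per axis = 2^12 = 4096
total tiles = 4096^2 = 16777216
pixels per axis = 4096 * 330 = 1351680
total pixels = 1351680^2 = 1827038822400

1827038822400 pixels


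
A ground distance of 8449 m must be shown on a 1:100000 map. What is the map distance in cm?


map_cm = 8449 * 100 / 100000 = 8.449 cm ≈ 8.45 cm

8.45 cm


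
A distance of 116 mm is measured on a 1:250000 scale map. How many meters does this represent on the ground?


ground = 116 mm * 250000 / 1000 = 29000.0 m

29000.0 m


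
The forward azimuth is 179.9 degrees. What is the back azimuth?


back azimuth = (179.9 + 180) mod 360 = 359.9 degrees

359.9 degrees


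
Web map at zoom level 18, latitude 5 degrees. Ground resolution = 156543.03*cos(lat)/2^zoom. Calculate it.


res = 156543.03 * cos(5) / 2^18 = 156543.03 * 0.9961947 / 262144 = 0.59 m/pixel

0.59 m/pixel


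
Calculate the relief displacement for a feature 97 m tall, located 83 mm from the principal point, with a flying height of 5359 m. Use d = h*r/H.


d = h * r / H = 97 * 83 / 5359 = 1.5 mm

1.5 mm


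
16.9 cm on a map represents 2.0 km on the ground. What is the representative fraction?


ground = 2.0 km = 200000 cm; RF denominator = ground / map = 200000 / 16.9 ≈ 11834; RF = 1:11834

1:11834


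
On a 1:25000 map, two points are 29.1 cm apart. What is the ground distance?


ground = 29.1 cm * 25000 / 100 = 7275.0 m = 7.275 km

7.275 km


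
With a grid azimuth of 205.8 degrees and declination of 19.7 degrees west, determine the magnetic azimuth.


magnetic azimuth = grid azimuth - declination (east +ve)
mag_az = 205.8 - -19.7 = 225.5 degrees

225.5 degrees


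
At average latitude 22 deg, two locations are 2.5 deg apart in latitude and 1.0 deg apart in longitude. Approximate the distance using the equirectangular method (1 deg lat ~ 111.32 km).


dlat_km = 2.5 * 111.32 = 278.3
dlon_km = 1.0 * 111.32 * cos(22) ≈ 103.214
dist = sqrt(278.3^2 + 103.214^2) ≈ 296.8 km

296.8 km


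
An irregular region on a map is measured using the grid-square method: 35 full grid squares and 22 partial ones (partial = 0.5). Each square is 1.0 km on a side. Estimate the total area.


effective squares = 35 + 22 * 0.5 = 46.0
area = 46.0 * 1.0 = 46.0 km^2

46.0 km^2


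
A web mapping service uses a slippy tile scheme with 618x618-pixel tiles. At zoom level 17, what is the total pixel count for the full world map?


tiles per axis = 2^17 = 131072
total tiles = 131072^2 = 17179869184
pixels per axis = 131072 * 618 = 81002496
total pixels = 81002496^2 = 6561404358230016

6561404358230016 pixels


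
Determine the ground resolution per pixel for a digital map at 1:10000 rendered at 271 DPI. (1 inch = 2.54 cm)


pixel_cm = 2.54 / 271 ≈ 0.009373 cm
ground = pixel_cm * 10000 / 100 = 2.54 * 10000 / (271 * 100) = 25400 / 27100 ≈ 0.94 m

0.94 m


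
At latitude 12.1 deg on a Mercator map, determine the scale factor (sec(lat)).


SF = 1 / cos(12.1) = 1 / 0.977783 = 1.023

1.023


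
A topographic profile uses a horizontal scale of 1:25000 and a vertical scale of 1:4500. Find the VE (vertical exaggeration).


VE = horizontal_scale / vertical_scale = 25000 / 4500 ≈ 5.6

5.6x


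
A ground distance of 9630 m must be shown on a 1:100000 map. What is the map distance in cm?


map_cm = 9630 * 100 / 100000 = 9.63 cm

9.63 cm


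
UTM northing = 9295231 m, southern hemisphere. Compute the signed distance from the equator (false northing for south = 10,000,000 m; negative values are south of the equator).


For southern: actual = 9295231 - 10000000 = -704769 m

-704769 m


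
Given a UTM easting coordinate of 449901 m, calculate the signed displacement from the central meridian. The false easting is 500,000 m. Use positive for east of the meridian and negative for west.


displacement = 449901 - 500000 = -50099 m

-50099 m


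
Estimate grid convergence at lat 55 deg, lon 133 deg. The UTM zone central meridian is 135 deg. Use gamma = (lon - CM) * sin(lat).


gamma = (133 - 135) * sin(55) = -2 * 0.819152 = -1.638 degrees

-1.638 degrees


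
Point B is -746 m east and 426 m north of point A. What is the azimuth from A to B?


az = atan2(-746, 426) = -60.3 deg
adjusted to 0-360: 299.7 degrees

299.7 degrees


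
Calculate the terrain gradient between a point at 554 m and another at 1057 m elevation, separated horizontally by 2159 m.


gradient = (1057 - 554) / 2159 = 503 / 2159 = 0.233

0.233


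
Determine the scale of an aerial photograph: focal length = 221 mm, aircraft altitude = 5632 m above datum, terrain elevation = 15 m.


scale = f / (H - h) = 221 mm / 5617 m = 221 / 5617000 = 1:25416

1:25416


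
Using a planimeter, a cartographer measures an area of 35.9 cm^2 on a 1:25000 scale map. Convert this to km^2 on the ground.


ground_area = 35.9 * (25000/100)^2 = 2243750.0 m^2 = 2.24375 km^2 ≈ 2.244 km^2

2.244 km^2


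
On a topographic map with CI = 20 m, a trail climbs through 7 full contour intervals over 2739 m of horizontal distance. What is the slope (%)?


elevation change = 7 * 20 = 140 m
slope = 140 / 2739 * 100 = 5.1%

5.1%


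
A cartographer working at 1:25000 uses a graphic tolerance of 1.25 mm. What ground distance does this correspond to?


ground = 1.25 mm * 25000 / 1000 = 31.25 m

31.25 m


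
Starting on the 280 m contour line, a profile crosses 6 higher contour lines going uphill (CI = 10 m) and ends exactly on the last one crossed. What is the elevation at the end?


elevation = 280 + 6 * 10 = 340 m

340 m


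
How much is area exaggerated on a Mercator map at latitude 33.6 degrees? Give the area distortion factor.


area_distortion = 1/cos^2(33.6) = 1.441

1.441


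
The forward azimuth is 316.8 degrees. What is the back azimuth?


back azimuth = (316.8 + 180) mod 360 = 136.8 degrees

136.8 degrees


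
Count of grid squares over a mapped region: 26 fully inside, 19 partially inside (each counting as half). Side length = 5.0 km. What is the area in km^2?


effective squares = 26 + 19 * 0.5 = 35.5
area = 35.5 * 25.0 = 887.5 km^2

887.5 km^2


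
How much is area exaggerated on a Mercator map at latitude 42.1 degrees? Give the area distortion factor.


area_distortion = 1/cos^2(42.1) = 1.816

1.816


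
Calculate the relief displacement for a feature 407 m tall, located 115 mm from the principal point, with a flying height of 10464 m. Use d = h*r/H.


d = h * r / H = 407 * 115 / 10464 = 4.47 mm

4.47 mm


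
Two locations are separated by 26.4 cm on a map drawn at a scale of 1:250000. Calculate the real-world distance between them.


ground = 26.4 cm * 250000 / 100 = 66000.0 m = 66.0 km

66.0 km


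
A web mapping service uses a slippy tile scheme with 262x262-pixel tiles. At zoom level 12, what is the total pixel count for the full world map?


tiles per axis = 2^12 = 4096
total tiles = 4096^2 = 16777216
pixels per axis = 4096 * 262 = 1073152
total pixels = 1073152^2 = 1151655215104

1151655215104 pixels


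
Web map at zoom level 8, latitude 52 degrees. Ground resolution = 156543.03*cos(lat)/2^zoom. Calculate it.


res = 156543.03 * cos(52) / 2^8 = 156543.03 * 0.61566148 / 256 = 376.47 m/pixel

376.47 m/pixel


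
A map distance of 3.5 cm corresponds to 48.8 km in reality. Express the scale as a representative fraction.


ground = 48.8 km = 4880000 cm; RF denominator = ground / map = 4880000 / 3.5 ≈ 1394286; RF = 1:1394286

1:1394286


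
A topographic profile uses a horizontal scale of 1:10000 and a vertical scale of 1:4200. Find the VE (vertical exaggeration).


VE = horizontal_scale / vertical_scale = 10000 / 4200 ≈ 2.4

2.4x


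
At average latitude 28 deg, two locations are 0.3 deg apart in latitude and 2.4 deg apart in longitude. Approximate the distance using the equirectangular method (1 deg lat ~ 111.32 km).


dlat_km = 0.3 * 111.32 = 33.396
dlon_km = 2.4 * 111.32 * cos(28) ≈ 235.895
dist = sqrt(33.396^2 + 235.895^2) ≈ 238.2 km

238.2 km


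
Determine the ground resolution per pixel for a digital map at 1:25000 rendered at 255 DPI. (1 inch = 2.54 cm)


pixel_cm = 2.54 / 255 ≈ 0.009961 cm
ground = pixel_cm * 25000 / 100 = 2.54 * 25000 / (255 * 100) = 63500 / 25500 ≈ 2.49 m

2.49 m


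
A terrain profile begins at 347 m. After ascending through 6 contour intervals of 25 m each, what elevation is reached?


elevation = 347 + 6 * 25 = 497 m

497 m


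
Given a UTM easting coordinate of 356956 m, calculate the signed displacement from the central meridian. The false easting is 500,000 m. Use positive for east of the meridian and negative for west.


displacement = 356956 - 500000 = -143044 m

-143044 m


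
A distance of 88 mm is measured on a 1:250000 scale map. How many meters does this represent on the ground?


ground = 88 mm * 250000 / 1000 = 22000.0 m

22000.0 m


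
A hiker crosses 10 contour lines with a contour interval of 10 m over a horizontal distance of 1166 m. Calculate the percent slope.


elevation change = 10 * 10 = 100 m
slope = 100 / 1166 * 100 = 8.6%

8.6%


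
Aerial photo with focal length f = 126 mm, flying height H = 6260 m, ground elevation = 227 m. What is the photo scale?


scale = f / (H - h) = 126 mm / 6033 m = 126 / 6033000 = 1:47881

1:47881


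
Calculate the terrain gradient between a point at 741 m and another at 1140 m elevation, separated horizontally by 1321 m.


gradient = (1140 - 741) / 1321 = 399 / 1321 = 0.302

0.302


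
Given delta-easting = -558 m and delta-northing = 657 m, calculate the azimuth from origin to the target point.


az = atan2(-558, 657) = -40.3 deg
adjusted to 0-360: 319.7 degrees

319.7 degrees


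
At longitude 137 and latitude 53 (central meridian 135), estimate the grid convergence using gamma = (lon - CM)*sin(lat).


gamma = (137 - 135) * sin(53) = 2 * 0.798636 = 1.597 degrees

1.597 degrees


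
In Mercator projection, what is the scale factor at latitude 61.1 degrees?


SF = 1 / cos(61.1) = 1 / 0.483282 = 2.069

2.069


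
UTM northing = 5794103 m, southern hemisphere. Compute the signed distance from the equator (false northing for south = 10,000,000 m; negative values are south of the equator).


For southern: actual = 5794103 - 10000000 = -4205897 m

-4205897 m


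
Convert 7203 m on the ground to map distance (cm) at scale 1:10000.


map_cm = 7203 * 100 / 10000 = 72.03 cm

72.03 cm


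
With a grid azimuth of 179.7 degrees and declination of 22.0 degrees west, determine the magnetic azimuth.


magnetic azimuth = grid azimuth - declination (east +ve)
mag_az = 179.7 - -22.0 = 201.7 degrees

201.7 degrees


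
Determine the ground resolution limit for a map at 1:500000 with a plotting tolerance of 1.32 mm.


ground = 1.32 mm * 500000 / 1000 = 660.0 m

660.0 m


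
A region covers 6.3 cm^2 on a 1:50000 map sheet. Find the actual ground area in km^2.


ground_area = 6.3 * (50000/100)^2 = 1575000.0 m^2 = 1.575 km^2

1.575 km^2


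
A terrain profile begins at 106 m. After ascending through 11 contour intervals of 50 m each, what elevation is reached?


elevation = 106 + 11 * 50 = 656 m

656 m


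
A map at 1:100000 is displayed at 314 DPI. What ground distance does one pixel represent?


pixel_cm = 2.54 / 314 ≈ 0.008089 cm
ground = pixel_cm * 100000 / 100 = 2.54 * 100000 / (314 * 100) = 254000 / 31400 ≈ 8.09 m

8.09 m


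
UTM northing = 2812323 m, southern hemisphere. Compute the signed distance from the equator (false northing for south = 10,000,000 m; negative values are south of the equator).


For southern: actual = 2812323 - 10000000 = -7187677 m

-7187677 m


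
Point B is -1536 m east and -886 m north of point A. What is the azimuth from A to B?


az = atan2(-1536, -886) = -120.0 deg
adjusted to 0-360: 240.0 degrees

240.0 degrees


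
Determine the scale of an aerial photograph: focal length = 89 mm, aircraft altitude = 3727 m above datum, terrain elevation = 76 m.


scale = f / (H - h) = 89 mm / 3651 m = 89 / 3651000 = 1:41022

1:41022


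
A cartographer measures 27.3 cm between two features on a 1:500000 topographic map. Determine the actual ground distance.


ground = 27.3 cm * 500000 / 100 = 136500.0 m = 136.5 km

136.5 km


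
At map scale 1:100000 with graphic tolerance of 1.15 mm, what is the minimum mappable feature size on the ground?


ground = 1.15 mm * 100000 / 1000 = 115.0 m

115.0 m


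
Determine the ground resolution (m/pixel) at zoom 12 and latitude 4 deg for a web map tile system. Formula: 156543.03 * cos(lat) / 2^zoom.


res = 156543.03 * cos(4) / 2^12 = 156543.03 * 0.99756405 / 4096 = 38.13 m/pixel

38.13 m/pixel


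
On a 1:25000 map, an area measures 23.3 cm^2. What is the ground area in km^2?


ground_area = 23.3 * (25000/100)^2 = 1456250.0 m^2 = 1.45625 km^2 ≈ 1.456 km^2

1.456 km^2


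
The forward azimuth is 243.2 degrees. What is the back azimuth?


back azimuth = (243.2 + 180) mod 360 = 63.2 degrees

63.2 degrees


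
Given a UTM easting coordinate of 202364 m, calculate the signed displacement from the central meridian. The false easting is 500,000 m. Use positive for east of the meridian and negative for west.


displacement = 202364 - 500000 = -297636 m

-297636 m


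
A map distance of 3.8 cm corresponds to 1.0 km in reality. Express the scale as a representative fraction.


ground = 1.0 km = 100000 cm; RF denominator = ground / map = 100000 / 3.8 ≈ 26316; RF = 1:26316

1:26316


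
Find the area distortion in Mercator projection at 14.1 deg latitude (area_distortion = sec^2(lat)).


area_distortion = 1/cos^2(14.1) = 1.063

1.063


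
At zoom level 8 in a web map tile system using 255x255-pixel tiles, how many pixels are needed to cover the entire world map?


tiles per axis = 2^8 = 256
total tiles = 256^2 = 65536
pixels per axis = 256 * 255 = 65280
total pixels = 65280^2 = 4261478400

4261478400 pixels


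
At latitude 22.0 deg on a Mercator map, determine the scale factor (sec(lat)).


SF = 1 / cos(22.0) = 1 / 0.927184 = 1.079

1.079


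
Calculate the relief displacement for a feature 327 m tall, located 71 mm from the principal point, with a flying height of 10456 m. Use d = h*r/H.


d = h * r / H = 327 * 71 / 10456 = 2.22 mm

2.22 mm


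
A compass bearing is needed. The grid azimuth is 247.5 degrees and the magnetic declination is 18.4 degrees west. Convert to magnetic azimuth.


magnetic azimuth = grid azimuth - declination (east +ve)
mag_az = 247.5 - -18.4 = 265.9 degrees

265.9 degrees


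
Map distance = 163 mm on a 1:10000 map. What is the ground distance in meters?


ground = 163 mm * 10000 / 1000 = 1630.0 m

1630.0 m


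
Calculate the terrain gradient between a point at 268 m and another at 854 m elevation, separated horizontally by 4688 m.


gradient = (854 - 268) / 4688 = 586 / 4688 = 0.125

0.125


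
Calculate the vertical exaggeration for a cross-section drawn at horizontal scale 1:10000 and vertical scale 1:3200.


VE = horizontal_scale / vertical_scale = 10000 / 3200 = 3.125 ≈ 3.1

3.1x


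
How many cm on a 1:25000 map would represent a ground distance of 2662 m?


map_cm = 2662 * 100 / 25000 = 10.648 cm ≈ 10.65 cm

10.65 cm


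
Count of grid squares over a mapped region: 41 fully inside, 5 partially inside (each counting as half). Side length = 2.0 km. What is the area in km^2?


effective squares = 41 + 5 * 0.5 = 43.5
area = 43.5 * 4.0 = 174.0 km^2

174.0 km^2


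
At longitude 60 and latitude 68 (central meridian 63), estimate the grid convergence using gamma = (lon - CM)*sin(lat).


gamma = (60 - 63) * sin(68) = -3 * 0.927184 = -2.782 degrees

-2.782 degrees


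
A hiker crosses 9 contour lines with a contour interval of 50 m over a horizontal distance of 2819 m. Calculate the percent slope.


elevation change = 9 * 50 = 450 m
slope = 450 / 2819 * 100 = 16.0%

16.0%


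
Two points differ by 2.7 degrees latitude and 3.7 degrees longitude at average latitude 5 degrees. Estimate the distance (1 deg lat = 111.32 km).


dlat_km = 2.7 * 111.32 = 300.564
dlon_km = 3.7 * 111.32 * cos(5) ≈ 410.317
dist = sqrt(300.564^2 + 410.317^2) ≈ 508.6 km

508.6 km


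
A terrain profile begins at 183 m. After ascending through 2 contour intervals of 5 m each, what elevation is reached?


elevation = 183 + 2 * 5 = 193 m

193 m


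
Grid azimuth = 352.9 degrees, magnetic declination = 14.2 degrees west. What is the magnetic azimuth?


magnetic azimuth = grid azimuth - declination (east +ve)
mag_az = 352.9 - -14.2 = 7.1 degrees

7.1 degrees


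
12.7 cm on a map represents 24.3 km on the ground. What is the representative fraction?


ground = 24.3 km = 2430000 cm; RF denominator = ground / map = 2430000 / 12.7 ≈ 191339; RF = 1:191339

1:191339


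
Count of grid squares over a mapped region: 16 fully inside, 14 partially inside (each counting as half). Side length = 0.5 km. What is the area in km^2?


effective squares = 16 + 14 * 0.5 = 23.0
area = 23.0 * 0.25 = 5.75 km^2

5.75 km^2


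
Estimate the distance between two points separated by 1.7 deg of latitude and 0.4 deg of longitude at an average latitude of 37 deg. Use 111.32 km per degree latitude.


dlat_km = 1.7 * 111.32 = 189.244
dlon_km = 0.4 * 111.32 * cos(37) ≈ 35.562
dist = sqrt(189.244^2 + 35.562^2) ≈ 192.6 km

192.6 km


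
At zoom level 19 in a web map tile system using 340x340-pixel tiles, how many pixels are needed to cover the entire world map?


tiles per axis = 2^19 = 524288
total tiles = 524288^2 = 274877906944
pixels per axis = 524288 * 340 = 178257920
total pixels = 178257920^2 = 31775886042726400

31775886042726400 pixels


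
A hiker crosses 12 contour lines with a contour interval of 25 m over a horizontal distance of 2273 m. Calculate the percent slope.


elevation change = 12 * 25 = 300 m
slope = 300 / 2273 * 100 = 13.2%

13.2%


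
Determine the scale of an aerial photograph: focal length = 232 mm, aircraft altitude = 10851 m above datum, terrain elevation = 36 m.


scale = f / (H - h) = 232 mm / 10815 m = 232 / 10815000 = 1:46616

1:46616


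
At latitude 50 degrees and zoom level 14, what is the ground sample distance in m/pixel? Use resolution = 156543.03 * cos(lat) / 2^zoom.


res = 156543.03 * cos(50) / 2^14 = 156543.03 * 0.64278761 / 16384 = 6.14 m/pixel

6.14 m/pixel


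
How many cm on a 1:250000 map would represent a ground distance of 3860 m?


map_cm = 3860 * 100 / 250000 = 1.544 cm ≈ 1.54 cm

1.54 cm


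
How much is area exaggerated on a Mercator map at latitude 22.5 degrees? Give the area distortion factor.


area_distortion = 1/cos^2(22.5) = 1.172

1.172


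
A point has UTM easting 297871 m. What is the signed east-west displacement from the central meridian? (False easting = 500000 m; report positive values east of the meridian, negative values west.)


displacement = 297871 - 500000 = -202129 m

-202129 m


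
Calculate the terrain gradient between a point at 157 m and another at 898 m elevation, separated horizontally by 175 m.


gradient = (898 - 157) / 175 = 741 / 175 = 4.2343

4.2343


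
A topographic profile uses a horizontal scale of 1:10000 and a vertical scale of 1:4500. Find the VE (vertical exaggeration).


VE = horizontal_scale / vertical_scale = 10000 / 4500 ≈ 2.2

2.2x


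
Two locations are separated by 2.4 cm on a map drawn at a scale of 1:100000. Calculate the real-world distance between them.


ground = 2.4 cm * 100000 / 100 = 2400.0 m = 2.4 km

2.4 km


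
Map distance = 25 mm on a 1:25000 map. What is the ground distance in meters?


ground = 25 mm * 25000 / 1000 = 625.0 m

625.0 m


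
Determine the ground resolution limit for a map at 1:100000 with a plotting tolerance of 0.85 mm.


ground = 0.85 mm * 100000 / 1000 = 85.0 m

85.0 m


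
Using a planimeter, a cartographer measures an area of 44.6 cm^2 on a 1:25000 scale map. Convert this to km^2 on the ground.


ground_area = 44.6 * (25000/100)^2 = 2787500.0 m^2 = 2.7875 km^2 ≈ 2.788 km^2

2.788 km^2


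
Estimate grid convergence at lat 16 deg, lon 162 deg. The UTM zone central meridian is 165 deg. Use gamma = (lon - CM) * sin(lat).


gamma = (162 - 165) * sin(16) = -3 * 0.275637 = -0.827 degrees

-0.827 degrees


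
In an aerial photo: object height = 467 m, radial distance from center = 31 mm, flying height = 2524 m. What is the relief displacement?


d = h * r / H = 467 * 31 / 2524 = 5.74 mm

5.74 mm


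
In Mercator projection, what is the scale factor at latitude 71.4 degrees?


SF = 1 / cos(71.4) = 1 / 0.318959 = 3.135

3.135


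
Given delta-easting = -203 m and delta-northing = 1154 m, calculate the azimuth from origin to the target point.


az = atan2(-203, 1154) = -10.0 deg
adjusted to 0-360: 350.0 degrees

350.0 degrees


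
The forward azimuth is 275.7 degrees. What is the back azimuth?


back azimuth = (275.7 + 180) mod 360 = 95.7 degrees

95.7 degrees


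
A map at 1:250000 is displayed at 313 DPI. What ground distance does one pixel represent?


pixel_cm = 2.54 / 313 ≈ 0.008115 cm
ground = pixel_cm * 250000 / 100 = 2.54 * 250000 / (313 * 100) = 635000 / 31300 ≈ 20.29 m

20.29 m


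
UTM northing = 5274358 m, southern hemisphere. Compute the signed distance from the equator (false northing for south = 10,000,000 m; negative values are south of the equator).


For southern: actual = 5274358 - 10000000 = -4725642 m

-4725642 m


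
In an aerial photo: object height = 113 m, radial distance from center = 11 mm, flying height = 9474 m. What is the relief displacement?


d = h * r / H = 113 * 11 / 9474 = 0.13 mm

0.13 mm


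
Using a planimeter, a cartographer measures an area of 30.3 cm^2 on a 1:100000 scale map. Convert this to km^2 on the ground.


ground_area = 30.3 * (100000/100)^2 = 30300000.0 m^2 = 30.3 km^2

30.3 km^2


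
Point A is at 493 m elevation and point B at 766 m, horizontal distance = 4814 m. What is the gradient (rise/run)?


gradient = (766 - 493) / 4814 = 273 / 4814 = 0.0567

0.0567


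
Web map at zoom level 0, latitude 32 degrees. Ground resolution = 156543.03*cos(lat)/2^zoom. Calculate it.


res = 156543.03 * cos(32) / 2^0 = 156543.03 * 0.8480481 / 1 = 132756.02 m/pixel

132756.02 m/pixel


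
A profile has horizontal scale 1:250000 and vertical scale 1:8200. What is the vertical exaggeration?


VE = horizontal_scale / vertical_scale = 250000 / 8200 ≈ 30.5

30.5x


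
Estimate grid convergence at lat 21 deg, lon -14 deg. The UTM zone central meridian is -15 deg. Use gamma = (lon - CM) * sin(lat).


gamma = (-14 - -15) * sin(21) = 1 * 0.358368 = 0.358 degrees

0.358 degrees


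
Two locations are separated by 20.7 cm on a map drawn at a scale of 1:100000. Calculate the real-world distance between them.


ground = 20.7 cm * 100000 / 100 = 20700.0 m = 20.7 km

20.7 km


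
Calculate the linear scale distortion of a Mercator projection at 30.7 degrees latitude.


SF = 1 / cos(30.7) = 1 / 0.859852 = 1.163

1.163


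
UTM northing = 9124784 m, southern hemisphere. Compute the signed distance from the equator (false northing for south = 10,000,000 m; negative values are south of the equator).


For southern: actual = 9124784 - 10000000 = -875216 m

-875216 m


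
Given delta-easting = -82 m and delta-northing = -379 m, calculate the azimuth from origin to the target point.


az = atan2(-82, -379) = -167.8 deg
adjusted to 0-360: 192.2 degrees

192.2 degrees


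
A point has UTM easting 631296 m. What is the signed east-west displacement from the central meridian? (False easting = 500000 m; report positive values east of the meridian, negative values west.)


displacement = 631296 - 500000 = 131296 m

131296 m


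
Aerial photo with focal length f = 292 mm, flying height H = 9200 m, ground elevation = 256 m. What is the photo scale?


scale = f / (H - h) = 292 mm / 8944 m = 292 / 8944000 = 1:30630

1:30630


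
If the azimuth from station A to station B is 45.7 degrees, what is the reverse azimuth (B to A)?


back azimuth = (45.7 + 180) mod 360 = 225.7 degrees

225.7 degrees


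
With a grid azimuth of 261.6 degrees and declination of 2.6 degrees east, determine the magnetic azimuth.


magnetic azimuth = grid azimuth - declination (east +ve)
mag_az = 261.6 - 2.6 = 259.0 degrees

259.0 degrees


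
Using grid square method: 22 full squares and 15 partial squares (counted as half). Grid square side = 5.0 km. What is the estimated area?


effective squares = 22 + 15 * 0.5 = 29.5
area = 29.5 * 25.0 = 737.5 km^2

737.5 km^2


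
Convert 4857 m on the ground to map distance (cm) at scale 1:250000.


map_cm = 4857 * 100 / 250000 = 1.9428 cm ≈ 1.94 cm

1.94 cm


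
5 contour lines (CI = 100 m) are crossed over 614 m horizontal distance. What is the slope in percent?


elevation change = 5 * 100 = 500 m
slope = 500 / 614 * 100 = 81.4%

81.4%


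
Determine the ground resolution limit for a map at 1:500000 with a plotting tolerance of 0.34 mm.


ground = 0.34 mm * 500000 / 1000 = 170.0 m

170.0 m


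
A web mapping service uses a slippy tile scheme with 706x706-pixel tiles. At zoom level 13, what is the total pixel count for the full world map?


tiles per axis = 2^13 = 8192
total tiles = 8192^2 = 67108864
pixels per axis = 8192 * 706 = 5783552
total pixels = 5783552^2 = 33449473736704

33449473736704 pixels


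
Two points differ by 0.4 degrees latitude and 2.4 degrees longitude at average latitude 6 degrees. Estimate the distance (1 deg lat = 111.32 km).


dlat_km = 0.4 * 111.32 = 44.528
dlon_km = 2.4 * 111.32 * cos(6) ≈ 265.704
dist = sqrt(44.528^2 + 265.704^2) ≈ 269.4 km

269.4 km


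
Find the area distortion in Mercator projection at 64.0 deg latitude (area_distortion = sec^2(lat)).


area_distortion = 1/cos^2(64.0) = 5.204

5.204


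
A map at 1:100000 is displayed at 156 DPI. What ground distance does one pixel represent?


pixel_cm = 2.54 / 156 ≈ 0.016282 cm
ground = pixel_cm * 100000 / 100 = 2.54 * 100000 / (156 * 100) = 254000 / 15600 ≈ 16.28 m

16.28 m


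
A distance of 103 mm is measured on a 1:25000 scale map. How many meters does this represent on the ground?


ground = 103 mm * 25000 / 1000 = 2575.0 m

2575.0 m


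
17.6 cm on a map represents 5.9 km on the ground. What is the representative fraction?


ground = 5.9 km = 590000 cm; RF denominator = ground / map = 590000 / 17.6 ≈ 33523; RF = 1:33523

1:33523


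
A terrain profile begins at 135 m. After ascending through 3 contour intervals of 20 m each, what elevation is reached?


elevation = 135 + 3 * 20 = 195 m

195 m


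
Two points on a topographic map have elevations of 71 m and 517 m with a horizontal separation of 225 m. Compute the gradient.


gradient = (517 - 71) / 225 = 446 / 225 = 1.9822

1.9822


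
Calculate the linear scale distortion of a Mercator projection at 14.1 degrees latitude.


SF = 1 / cos(14.1) = 1 / 0.969872 = 1.031

1.031


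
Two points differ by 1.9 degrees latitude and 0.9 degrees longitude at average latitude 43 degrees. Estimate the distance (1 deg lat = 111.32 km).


dlat_km = 1.9 * 111.32 = 211.508
dlon_km = 0.9 * 111.32 * cos(43) ≈ 73.273
dist = sqrt(211.508^2 + 73.273^2) ≈ 223.8 km

223.8 km


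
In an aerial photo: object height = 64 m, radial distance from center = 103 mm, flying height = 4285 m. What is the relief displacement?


d = h * r / H = 64 * 103 / 4285 = 1.54 mm

1.54 mm


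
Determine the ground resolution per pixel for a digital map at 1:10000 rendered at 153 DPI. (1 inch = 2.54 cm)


pixel_cm = 2.54 / 153 ≈ 0.016601 cm
ground = pixel_cm * 10000 / 100 = 2.54 * 10000 / (153 * 100) = 25400 / 15300 ≈ 1.66 m

1.66 m


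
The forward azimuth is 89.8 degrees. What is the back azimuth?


back azimuth = (89.8 + 180) mod 360 = 269.8 degrees

269.8 degrees


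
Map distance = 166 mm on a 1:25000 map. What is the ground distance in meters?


ground = 166 mm * 25000 / 1000 = 4150.0 m

4150.0 m


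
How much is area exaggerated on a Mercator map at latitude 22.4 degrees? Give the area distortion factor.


area_distortion = 1/cos^2(22.4) = 1.17

1.17


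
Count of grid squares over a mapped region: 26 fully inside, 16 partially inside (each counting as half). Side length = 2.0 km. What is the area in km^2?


effective squares = 26 + 16 * 0.5 = 34.0
area = 34.0 * 4.0 = 136.0 km^2

136.0 km^2


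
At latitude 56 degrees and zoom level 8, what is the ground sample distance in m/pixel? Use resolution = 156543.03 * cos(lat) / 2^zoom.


res = 156543.03 * cos(56) / 2^8 = 156543.03 * 0.5591929 / 256 = 341.94 m/pixel

341.94 m/pixel


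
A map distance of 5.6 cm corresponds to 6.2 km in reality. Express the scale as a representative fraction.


ground = 6.2 km = 620000 cm; RF denominator = ground / map = 620000 / 5.6 ≈ 110714; RF = 1:110714

1:110714


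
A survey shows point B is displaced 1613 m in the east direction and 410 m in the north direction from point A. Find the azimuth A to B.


az = atan2(1613, 410) = 75.7 deg
adjusted to 0-360: 75.7 degrees

75.7 degrees


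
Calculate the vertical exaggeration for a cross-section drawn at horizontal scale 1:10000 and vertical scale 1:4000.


VE = horizontal_scale / vertical_scale = 10000 / 4000 = 2.5

2.5x


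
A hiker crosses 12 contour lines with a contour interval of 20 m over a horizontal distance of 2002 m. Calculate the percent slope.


elevation change = 12 * 20 = 240 m
slope = 240 / 2002 * 100 = 12.0%

12.0%


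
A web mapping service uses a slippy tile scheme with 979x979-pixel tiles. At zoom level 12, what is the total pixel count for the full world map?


tiles per axis = 2^12 = 4096
total tiles = 4096^2 = 16777216
pixels per axis = 4096 * 979 = 4009984
total pixels = 4009984^2 = 16079971680256

16079971680256 pixels


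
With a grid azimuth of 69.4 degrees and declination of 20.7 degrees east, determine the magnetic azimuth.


magnetic azimuth = grid azimuth - declination (east +ve)
mag_az = 69.4 - 20.7 = 48.7 degrees

48.7 degrees


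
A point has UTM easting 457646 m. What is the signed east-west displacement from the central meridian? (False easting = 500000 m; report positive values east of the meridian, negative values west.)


displacement = 457646 - 500000 = -42354 m

-42354 m


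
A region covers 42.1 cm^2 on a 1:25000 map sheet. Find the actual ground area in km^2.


ground_area = 42.1 * (25000/100)^2 = 2631250.0 m^2 = 2.63125 km^2 ≈ 2.631 km^2

2.631 km^2


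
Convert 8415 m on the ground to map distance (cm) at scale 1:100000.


map_cm = 8415 * 100 / 100000 = 8.415 cm ≈ 8.42 cm

8.42 cm


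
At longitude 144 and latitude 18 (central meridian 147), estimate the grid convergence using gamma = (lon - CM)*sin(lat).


gamma = (144 - 147) * sin(18) = -3 * 0.309017 = -0.927 degrees

-0.927 degrees


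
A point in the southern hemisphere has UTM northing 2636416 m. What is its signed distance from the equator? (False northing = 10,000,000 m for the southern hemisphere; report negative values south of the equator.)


For southern: actual = 2636416 - 10000000 = -7363584 m

-7363584 m


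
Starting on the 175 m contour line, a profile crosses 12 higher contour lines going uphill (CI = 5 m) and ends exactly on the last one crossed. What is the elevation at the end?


elevation = 175 + 12 * 5 = 235 m

235 m


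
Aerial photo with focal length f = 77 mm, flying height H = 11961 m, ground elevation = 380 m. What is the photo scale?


scale = f / (H - h) = 77 mm / 11581 m = 77 / 11581000 = 1:150403

1:150403


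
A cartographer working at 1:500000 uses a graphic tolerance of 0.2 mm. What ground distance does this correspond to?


ground = 0.2 mm * 500000 / 1000 = 100.0 m

100.0 m


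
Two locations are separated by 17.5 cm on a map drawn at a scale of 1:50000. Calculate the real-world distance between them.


ground = 17.5 cm * 50000 / 100 = 8750.0 m = 8.75 km

8.75 km


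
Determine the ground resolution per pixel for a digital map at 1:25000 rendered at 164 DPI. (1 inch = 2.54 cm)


pixel_cm = 2.54 / 164 ≈ 0.015488 cm
ground = pixel_cm * 25000 / 100 = 2.54 * 25000 / (164 * 100) = 63500 / 16400 ≈ 3.87 m

3.87 m


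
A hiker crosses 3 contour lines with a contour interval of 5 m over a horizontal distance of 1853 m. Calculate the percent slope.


elevation change = 3 * 5 = 15 m
slope = 15 / 1853 * 100 = 0.8%

0.8%


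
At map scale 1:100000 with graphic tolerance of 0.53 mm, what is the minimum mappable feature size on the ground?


ground = 0.53 mm * 100000 / 1000 = 53.0 m

53.0 m


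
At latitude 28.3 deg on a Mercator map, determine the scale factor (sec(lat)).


SF = 1 / cos(28.3) = 1 / 0.880477 = 1.136

1.136


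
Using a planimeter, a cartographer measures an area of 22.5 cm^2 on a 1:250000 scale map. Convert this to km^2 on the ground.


ground_area = 22.5 * (250000/100)^2 = 140625000.0 m^2 = 140.625 km^2

140.625 km^2


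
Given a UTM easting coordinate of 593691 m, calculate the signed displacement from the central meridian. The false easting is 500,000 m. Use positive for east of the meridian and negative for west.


displacement = 593691 - 500000 = 93691 m

93691 m


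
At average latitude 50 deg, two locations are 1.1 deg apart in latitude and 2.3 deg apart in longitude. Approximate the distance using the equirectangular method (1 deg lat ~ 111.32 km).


dlat_km = 1.1 * 111.32 = 122.452
dlon_km = 2.3 * 111.32 * cos(50) ≈ 164.577
dist = sqrt(122.452^2 + 164.577^2) ≈ 205.1 km

205.1 km


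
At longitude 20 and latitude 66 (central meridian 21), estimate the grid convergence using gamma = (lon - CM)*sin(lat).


gamma = (20 - 21) * sin(66) = -1 * 0.913545 = -0.914 degrees

-0.914 degrees


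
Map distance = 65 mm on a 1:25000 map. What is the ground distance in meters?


ground = 65 mm * 25000 / 1000 = 1625.0 m

1625.0 m


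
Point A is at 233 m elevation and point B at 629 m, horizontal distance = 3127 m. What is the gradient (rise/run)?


gradient = (629 - 233) / 3127 = 396 / 3127 = 0.1266

0.1266


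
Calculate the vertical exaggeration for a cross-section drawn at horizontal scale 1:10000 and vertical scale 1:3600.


VE = horizontal_scale / vertical_scale = 10000 / 3600 ≈ 2.8

2.8x
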